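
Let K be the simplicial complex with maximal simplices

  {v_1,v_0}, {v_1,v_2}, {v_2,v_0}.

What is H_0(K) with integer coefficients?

Fix the vertex order v_0 < v_1 < v_2 and write every simplex with vertices in increasing order. Then dim K = 1 and the simplices of K are:

  0-simplices (3): [v_0], [v_1], [v_2]
  1-simplices (3): [v_0,v_1], [v_0,v_2], [v_1,v_2]

giving chain groups C_0 ≅ Z^3, C_1 ≅ Z^3.

Boundary ∂_1: C_1 → C_0 is given by ∂[p,q] = [q] − [p]. For instance
  ∂[v_1,v_2] = [v_2] − [v_1].
The 3×3 boundary matrix has rank 2 and Smith normal form diag(1,1).

Reading off H_k = ker ∂_k / im ∂_{k+1}:

  H_0: rank C_0 − rank ∂_1 = 3 − 2 = 1, and the invariant factors of ∂_1 are all 1, so H_0 = Z.

(K is a triangulation of the circle S^1.)

H_0 ≅ Z.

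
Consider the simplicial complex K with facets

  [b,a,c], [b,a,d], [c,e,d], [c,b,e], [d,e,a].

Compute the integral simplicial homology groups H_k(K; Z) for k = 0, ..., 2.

Take the total order a < b < c < d < e on the vertex set. Then K (dimension 2) consists of the simplices:

  0-simplices (5): a, b, c, d, e
  1-simplices (10): ab, ac, ad, ae, bc, bd, be, cd, ce, de
  2-simplices (5): abc, abd, ade, bce, cde

so the chain groups are C_0 ≅ Z^5, C_1 ≅ Z^10, C_2 ≅ Z^5.

Boundary ∂_1: C_1 → C_0 is given by ∂[p,q] = [q] − [p]. For instance
  ∂ac = c − a.
The resulting 5×10 matrix has rank 4, and its Smith normal form has invariant factors (1,1,1,1).

The boundary map ∂_2: C_2 → C_1 maps a triangle to the signed sum of its edges. For instance
  ∂cde = de − ce + cd,
  ∂ade = de − ae + ad.
This gives a 10×5 integer matrix of rank 5; reducing to Smith normal form yields diagonal entries (1,1,1,1,1).

Reading off H_k = ker ∂_k / im ∂_{k+1}:

  H_0: rank C_0 − rank ∂_1 = 5 − 4 = 1, and the invariant factors of ∂_1 are all 1, so H_0 = Z.
  H_1: rank ker ∂_1 − rank ∂_2 = (10 − 4) − 5 = 1, and the invariant factors of ∂_2 are all 1, so H_1 = Z.
  H_2: rank ker ∂_2 − rank ∂_3 = (5 − 5) − 0 = 0, and there is no ∂_3, so H_2 = 0.

As a check, the Euler characteristic is 5 − 10 + 5 = 0, which agrees with 1 − 1 + 0 = 0.
(K is a triangulation of the Möbius band.)

H_0 = Z,  H_1 = Z,  H_2 = 0.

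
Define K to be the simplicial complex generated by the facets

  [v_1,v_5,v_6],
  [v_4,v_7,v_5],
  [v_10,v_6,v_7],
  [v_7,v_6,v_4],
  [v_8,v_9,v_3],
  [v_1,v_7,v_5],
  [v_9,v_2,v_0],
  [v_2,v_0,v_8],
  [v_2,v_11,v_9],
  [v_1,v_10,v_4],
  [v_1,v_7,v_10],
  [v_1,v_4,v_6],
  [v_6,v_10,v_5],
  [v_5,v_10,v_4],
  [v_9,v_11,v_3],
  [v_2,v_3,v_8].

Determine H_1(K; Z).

Take the total order v_0 < v_1 < v_2 < v_3 < v_4 < v_5 < v_6 < v_7 < v_8 < v_9 < v_10 < v_11 on the vertex set. Then K (dimension 2) consists of the simplices:

  0-simplices (12): [v_0], [v_1], [v_2], [v_3], [v_4], [v_5], [v_6], [v_7], [v_8], [v_9], [v_10], [v_11]
  1-simplices (27): (27 of them)
  2-simplices (16): (16 of them)

giving chain groups C_0 ≅ Z^12, C_1 ≅ Z^27, C_2 ≅ Z^16.

∂_1: C_1 → C_0 is given by ∂[p,q] = [q] − [p].
This gives a 12×27 integer matrix of rank 10; reducing to Smith normal form yields diagonal entries (1,1,1,1,1,1,1,1,1,1).

The boundary map ∂_2: C_2 → C_1 acts by ∂[p,q,r] = [q,r] − [p,r] + [p,q]. For instance
  ∂[v_1,v_5,v_6] = [v_5,v_6] − [v_1,v_6] + [v_1,v_5],
  ∂[v_1,v_7,v_10] = [v_7,v_10] − [v_1,v_10] + [v_1,v_7].
This gives a 27×16 integer matrix of rank 16; reducing to Smith normal form yields diagonal entries (1,1,1,1,1,1,1,1,1,1,1,1,1,1,1,2).

Computing H_k = (kernel of ∂_k) / (image of ∂_{k+1}):

  H_1: rank ker ∂_1 − rank ∂_2 = (27 − 10) − 16 = 1, and ∂_2 has invariant factor 2 > 1, so H_1 = Z ⊕ Z_2.

(K is a triangulation of the disjoint union of the real projective plane RP^2 and the cylinder S^1 x I.)

H_1 = Z ⊕ Z_2.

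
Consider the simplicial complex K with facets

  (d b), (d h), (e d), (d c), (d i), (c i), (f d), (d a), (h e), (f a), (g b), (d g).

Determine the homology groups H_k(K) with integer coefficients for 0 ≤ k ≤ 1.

Take the total order a < b < c < d < e < f < g < h < i on the vertex set. Then K (dimension 1) consists of the simplices:

  0-simplices (9): a, b, c, d, e, f, g, h, i
  1-simplices (12): ad, af, bd, bg, cd, ci, de, df, dg, dh, di, eh

Hence C_0 ≅ Z^9, C_1 ≅ Z^12.

∂_1: C_1 → C_0 is given by ∂[p,q] = [q] − [p]. For instance
  ∂ci = i − c.
The 9×12 boundary matrix has rank 8 and Smith normal form diag(1,1,1,1,1,1,1,1).

From H_k ≅ ker(∂_k) / im(∂_{k+1}) we obtain:

  H_0: rank C_0 − rank ∂_1 = 9 − 8 = 1, and the invariant factors of ∂_1 are all 1, so H_0 = Z.
  H_1: rank ker ∂_1 − rank ∂_2 = (12 − 8) − 0 = 4, and there is no ∂_2, so H_1 = Z^4.

(K is a triangulation of a wedge of 4 circles.)

H_0 = Z,  H_1 = Z^4.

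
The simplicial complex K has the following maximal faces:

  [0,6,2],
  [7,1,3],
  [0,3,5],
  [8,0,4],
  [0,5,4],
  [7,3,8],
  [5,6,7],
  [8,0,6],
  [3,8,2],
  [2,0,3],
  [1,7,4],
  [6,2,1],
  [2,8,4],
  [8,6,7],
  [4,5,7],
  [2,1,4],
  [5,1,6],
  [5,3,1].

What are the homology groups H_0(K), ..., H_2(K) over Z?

H_0 ≅ Z,  H_1 ≅ Z ⊕ Z/2,  H_2 = 0.

We work with the vertex ordering 0 < 1 < 2 < 3 < 4 < 5 < 6 < 7 < 8. The simplices of K, each written with vertices in increasing order, are:

  0-simplices (9): [0], [1], [2], [3], [4], [5], [6], [7], [8]
  1-simplices (27): (27 of them)
  2-simplices (18): [0,2,3], [0,2,6], [0,3,5], [0,4,5], [0,4,8], [0,6,8], [1,2,4], [1,2,6], [1,3,5], [1,3,7], [1,4,7], [1,5,6], [2,3,8], [2,4,8], [3,7,8], [4,5,7], [5,6,7], [6,7,8]

Hence C_0 ≅ Z^9, C_1 ≅ Z^27, C_2 ≅ Z^18.

Boundary ∂_1: C_1 → C_0 is given by ∂[p,q] = [q] − [p]. For instance
  ∂[3,8] = [8] − [3].
The 9×27 boundary matrix has rank 8 and Smith normal form diag(1,1,1,1,1,1,1,1).

∂_2: C_2 → C_1 sends each 2-simplex [p,q,r] to [q,r] − [p,r] + [p,q]. For instance
  ∂[5,6,7] = [6,7] − [5,7] + [5,6],
  ∂[1,2,6] = [2,6] − [1,6] + [1,2].
The resulting 27×18 matrix has rank 18, and its Smith normal form has invariant factors (1,1,1,1,1,1,1,1,1,1,1,1,1,1,1,1,1,2).

From H_k ≅ ker(∂_k) / im(∂_{k+1}) we obtain:

  H_0: rank C_0 − rank ∂_1 = 9 − 8 = 1, and the invariant factors of ∂_1 are all 1, so H_0 = Z.
  H_1: rank ker ∂_1 − rank ∂_2 = (27 − 8) − 18 = 1, and ∂_2 has invariant factor 2 > 1, so H_1 = Z ⊕ Z/2.
  H_2: rank ker ∂_2 − rank ∂_3 = (18 − 18) − 0 = 0, and there is no ∂_3, so H_2 = 0.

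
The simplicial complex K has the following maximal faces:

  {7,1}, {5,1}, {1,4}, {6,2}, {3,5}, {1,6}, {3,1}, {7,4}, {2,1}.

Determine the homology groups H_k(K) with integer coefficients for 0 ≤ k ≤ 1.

We work with the vertex ordering 1 < 2 < 3 < 4 < 5 < 6 < 7. The simplices of K, each written with vertices in increasing order, are:

  0-simplices (7): [1], [2], [3], [4], [5], [6], [7]
  1-simplices (9): [1,2], [1,3], [1,4], [1,5], [1,6], [1,7], [2,6], [3,5], [4,7]

giving chain groups C_0 ≅ Z^7, C_1 ≅ Z^9.

Boundary ∂_1: C_1 → C_0 maps an edge to its endpoints' difference, ∂[p,q] = q − p. For instance
  ∂[1,5] = [5] − [1].
The 7×9 boundary matrix has rank 6 and Smith normal form diag(1,1,1,1,1,1).

Reading off H_k = ker ∂_k / im ∂_{k+1}:

  H_0: rank C_0 − rank ∂_1 = 7 − 6 = 1, and the invariant factors of ∂_1 are all 1, so H_0 ≅ Z.
  H_1: rank ker ∂_1 − rank ∂_2 = (9 − 6) − 0 = 3, and there is no ∂_2, so H_1 ≅ Z^3.

As a check, the Euler characteristic is 7 − 9 = -2, which agrees with 1 − 3 = -2.

H_0 ≅ Z,  H_1 ≅ Z^3.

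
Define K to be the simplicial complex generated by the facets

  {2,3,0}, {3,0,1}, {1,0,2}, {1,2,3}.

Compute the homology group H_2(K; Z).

H_2 = Z.

We work with the vertex ordering 0 < 1 < 2 < 3. The simplices of K, each written with vertices in increasing order, are:

  0-simplices (4): [0], [1], [2], [3]
  1-simplices (6): [0,1], [0,2], [0,3], [1,2], [1,3], [2,3]
  2-simplices (4): [0,1,2], [0,1,3], [0,2,3], [1,2,3]

Hence C_0 ≅ Z^4, C_1 ≅ Z^6, C_2 ≅ Z^4.

∂_1: C_1 → C_0 is given by ∂[p,q] = [q] − [p].
This gives a 4×6 integer matrix of rank 3; reducing to Smith normal form yields diagonal entries (1,1,1).

Boundary ∂_2: C_2 → C_1 maps a triangle to the signed sum of its edges. For instance
  ∂[1,2,3] = [2,3] − [1,3] + [1,2],
  ∂[0,2,3] = [2,3] − [0,3] + [0,2].
The 6×4 boundary matrix has rank 3 and Smith normal form diag(1,1,1).

Reading off H_k = ker ∂_k / im ∂_{k+1}:

  H_2: rank ker ∂_2 − rank ∂_3 = (4 − 3) − 0 = 1, and there is no ∂_3, so H_2 ≅ Z.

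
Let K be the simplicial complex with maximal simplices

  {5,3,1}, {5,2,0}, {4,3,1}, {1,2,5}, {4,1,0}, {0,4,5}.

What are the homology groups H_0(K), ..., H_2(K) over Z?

H_0 = Z,  H_1 = Z,  H_2 = 0.

Fix the vertex order 0 < 1 < 2 < 3 < 4 < 5 and write every simplex with vertices in increasing order. Then dim K = 2 and the simplices of K are:

  0-simplices (6): [0], [1], [2], [3], [4], [5]
  1-simplices (12): [0,1], [0,2], [0,4], [0,5], [1,2], [1,3], [1,4], [1,5], [2,5], [3,4], [3,5], [4,5]
  2-simplices (6): [0,1,4], [0,2,5], [0,4,5], [1,2,5], [1,3,4], [1,3,5]

giving chain groups C_0 ≅ Z^6, C_1 ≅ Z^12, C_2 ≅ Z^6.

∂_1: C_1 → C_0 is given by ∂[p,q] = [q] − [p].
As a 6×12 matrix over Z this has rank 5, with invariant factors (1,1,1,1,1).

The boundary map ∂_2: C_2 → C_1 sends each 2-simplex [p,q,r] to [q,r] − [p,r] + [p,q]. For instance
  ∂[0,1,4] = [1,4] − [0,4] + [0,1],
  ∂[0,4,5] = [4,5] − [0,5] + [0,4].
As a 12×6 matrix over Z this has rank 6, with invariant factors (1,1,1,1,1,1).

From H_k ≅ ker(∂_k) / im(∂_{k+1}) we obtain:

  H_0: rank C_0 − rank ∂_1 = 6 − 5 = 1, and the invariant factors of ∂_1 are all 1, so H_0 ≅ Z.
  H_1: rank ker ∂_1 − rank ∂_2 = (12 − 5) − 6 = 1, and the invariant factors of ∂_2 are all 1, so H_1 ≅ Z.
  H_2: rank ker ∂_2 − rank ∂_3 = (6 − 6) − 0 = 0, and there is no ∂_3, so H_2 ≅ 0.

(K is a triangulation of the cylinder S^1 x I.)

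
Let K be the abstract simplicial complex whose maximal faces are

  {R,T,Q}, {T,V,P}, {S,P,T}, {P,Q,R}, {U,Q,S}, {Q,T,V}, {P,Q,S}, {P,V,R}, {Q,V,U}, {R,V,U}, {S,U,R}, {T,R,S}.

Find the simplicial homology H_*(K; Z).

We work with the vertex ordering P < Q < R < S < T < U < V. The simplices of K, each written with vertices in increasing order, are:

  0-simplices (7): P, Q, R, S, T, U, V
  1-simplices (18): PQ, PR, PS, PT, PV, QR, QS, QT, QU, QV, RS, RT, RU, RV, ST, SU, TV, UV
  2-simplices (12): PQR, PQS, PRV, PST, PTV, QRT, QSU, QTV, QUV, RST, RSU, RUV

giving chain groups C_0 ≅ Z^7, C_1 ≅ Z^18, C_2 ≅ Z^12.

Boundary ∂_1: C_1 → C_0 is given by ∂[p,q] = [q] − [p]. For instance
  ∂PR = R − P.
The resulting 7×18 matrix has rank 6, and its Smith normal form has invariant factors (1,1,1,1,1,1).

∂_2: C_2 → C_1 maps a triangle to the signed sum of its edges. For instance
  ∂QSU = SU − QU + QS,
  ∂QRT = RT − QT + QR.
This gives a 18×12 integer matrix of rank 12; reducing to Smith normal form yields diagonal entries (1,1,1,1,1,1,1,1,1,1,1,2).

Now H_k = ker ∂_k / im ∂_{k+1}, so:

  H_0: rank C_0 − rank ∂_1 = 7 − 6 = 1, and the invariant factors of ∂_1 are all 1, so H_0 = Z.
  H_1: rank ker ∂_1 − rank ∂_2 = (18 − 6) − 12 = 0, and ∂_2 has invariant factor 2 > 1, so H_1 = Z/2.
  H_2: rank ker ∂_2 − rank ∂_3 = (12 − 12) − 0 = 0, and there is no ∂_3, so H_2 = 0.

As a check, the Euler characteristic is 7 − 18 + 12 = 1, which agrees with 1 − 0 + 0 = 1.

H_0 ≅ Z,  H_1 ≅ Z/2,  H_2 = 0.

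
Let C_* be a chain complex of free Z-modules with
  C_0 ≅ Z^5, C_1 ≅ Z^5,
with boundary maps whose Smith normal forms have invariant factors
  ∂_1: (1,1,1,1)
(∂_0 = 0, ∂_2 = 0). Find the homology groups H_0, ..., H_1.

H_0: b_0 = 5 − 0 − 4 = 1; torsion from ∂_1 factors > 1: none. So H_0 = Z.
H_1: b_1 = 5 − 4 − 0 = 1; torsion from ∂_2 factors > 1: none. So H_1 = Z.

H_0 = Z,  H_1 = Z.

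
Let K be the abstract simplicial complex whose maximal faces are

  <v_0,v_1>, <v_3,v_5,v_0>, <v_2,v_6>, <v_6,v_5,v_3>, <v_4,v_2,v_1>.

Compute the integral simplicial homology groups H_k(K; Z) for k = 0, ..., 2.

H_0 ≅ Z,  H_1 ≅ Z,  H_2 = 0.

We work with the vertex ordering v_0 < v_1 < v_2 < v_3 < v_4 < v_5 < v_6. The simplices of K, each written with vertices in increasing order, are:

  0-simplices (7): [v_0], [v_1], [v_2], [v_3], [v_4], [v_5], [v_6]
  1-simplices (10): [v_0,v_1], [v_0,v_3], [v_0,v_5], [v_1,v_2], [v_1,v_4], [v_2,v_4], [v_2,v_6], [v_3,v_5], [v_3,v_6], [v_5,v_6]
  2-simplices (3): [v_0,v_3,v_5], [v_1,v_2,v_4], [v_3,v_5,v_6]

Hence C_0 ≅ Z^7, C_1 ≅ Z^10, C_2 ≅ Z^3.

Boundary ∂_1: C_1 → C_0 maps an edge to its endpoints' difference, ∂[p,q] = q − p.
This gives a 7×10 integer matrix of rank 6; reducing to Smith normal form yields diagonal entries (1,1,1,1,1,1).

The boundary map ∂_2: C_2 → C_1 acts by ∂[p,q,r] = [q,r] − [p,r] + [p,q]. For instance
  ∂[v_3,v_5,v_6] = [v_5,v_6] − [v_3,v_6] + [v_3,v_5],
  ∂[v_0,v_3,v_5] = [v_3,v_5] − [v_0,v_5] + [v_0,v_3].
As a 10×3 matrix over Z this has rank 3, with invariant factors (1,1,1).

Reading off H_k = ker ∂_k / im ∂_{k+1}:

  H_0: rank C_0 − rank ∂_1 = 7 − 6 = 1, and the invariant factors of ∂_1 are all 1, so H_0 ≅ Z.
  H_1: rank ker ∂_1 − rank ∂_2 = (10 − 6) − 3 = 1, and the invariant factors of ∂_2 are all 1, so H_1 ≅ Z.
  H_2: rank ker ∂_2 − rank ∂_3 = (3 − 3) − 0 = 0, and there is no ∂_3, so H_2 ≅ 0.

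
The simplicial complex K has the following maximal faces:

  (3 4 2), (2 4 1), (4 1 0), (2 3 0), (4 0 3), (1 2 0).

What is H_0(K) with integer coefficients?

K has 5 vertices, 9 edges, 6 triangles.
rank ∂_0 = 0, rank ∂_1 = 4 ⇒ b_0 = 5 − 0 − 4 = 1; all invariant factors of ∂_1 are 1 so no torsion. So H_0 = Z.

H_0 = Z.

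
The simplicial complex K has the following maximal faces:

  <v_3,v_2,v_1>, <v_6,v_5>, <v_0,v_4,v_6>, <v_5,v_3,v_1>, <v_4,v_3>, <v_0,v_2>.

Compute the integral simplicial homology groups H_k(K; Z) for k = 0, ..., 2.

H_0 ≅ Z,  H_1 ≅ Z^2,  H_2 = 0.

Fix the vertex order v_0 < v_1 < v_2 < v_3 < v_4 < v_5 < v_6 and write every simplex with vertices in increasing order. Then dim K = 2 and the simplices of K are:

  0-simplices (7): [v_0], [v_1], [v_2], [v_3], [v_4], [v_5], [v_6]
  1-simplices (11): [v_0,v_2], [v_0,v_4], [v_0,v_6], [v_1,v_2], [v_1,v_3], [v_1,v_5], [v_2,v_3], [v_3,v_4], [v_3,v_5], [v_4,v_6], [v_5,v_6]
  2-simplices (3): [v_0,v_4,v_6], [v_1,v_2,v_3], [v_1,v_3,v_5]

giving chain groups C_0 ≅ Z^7, C_1 ≅ Z^11, C_2 ≅ Z^3.

The boundary map ∂_1: C_1 → C_0 maps an edge to its endpoints' difference, ∂[p,q] = q − p.
As a 7×11 matrix over Z this has rank 6, with invariant factors (1,1,1,1,1,1).

The boundary map ∂_2: C_2 → C_1 maps a triangle to the signed sum of its edges. For instance
  ∂[v_0,v_4,v_6] = [v_4,v_6] − [v_0,v_6] + [v_0,v_4],
  ∂[v_1,v_3,v_5] = [v_3,v_5] − [v_1,v_5] + [v_1,v_3].
As a 11×3 matrix over Z this has rank 3, with invariant factors (1,1,1).

Computing H_k = (kernel of ∂_k) / (image of ∂_{k+1}):

  H_0: rank C_0 − rank ∂_1 = 7 − 6 = 1, and the invariant factors of ∂_1 are all 1, so H_0 ≅ Z.
  H_1: rank ker ∂_1 − rank ∂_2 = (11 − 6) − 3 = 2, and the invariant factors of ∂_2 are all 1, so H_1 ≅ Z^2.
  H_2: rank ker ∂_2 − rank ∂_3 = (3 − 3) − 0 = 0, and there is no ∂_3, so H_2 ≅ 0.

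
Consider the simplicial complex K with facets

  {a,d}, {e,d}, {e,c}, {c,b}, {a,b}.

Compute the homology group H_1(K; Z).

H_1 = Z.

K has 5 vertices, 5 edges.
rank ∂_1 = 4, rank ∂_2 = 0 ⇒ b_1 = 5 − 4 − 0 = 1. So H_1 = Z.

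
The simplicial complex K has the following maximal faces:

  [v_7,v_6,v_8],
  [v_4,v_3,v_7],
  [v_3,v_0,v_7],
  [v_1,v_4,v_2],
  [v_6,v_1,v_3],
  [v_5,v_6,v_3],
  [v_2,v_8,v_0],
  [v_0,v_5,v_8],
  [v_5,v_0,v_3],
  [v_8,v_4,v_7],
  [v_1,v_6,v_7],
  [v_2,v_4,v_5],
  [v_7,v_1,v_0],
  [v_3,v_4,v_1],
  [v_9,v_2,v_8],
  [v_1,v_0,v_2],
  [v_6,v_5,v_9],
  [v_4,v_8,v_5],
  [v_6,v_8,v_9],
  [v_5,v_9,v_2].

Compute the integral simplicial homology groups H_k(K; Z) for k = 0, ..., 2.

Fix the vertex order v_0 < v_1 < v_2 < v_3 < v_4 < v_5 < v_6 < v_7 < v_8 < v_9 and write every simplex with vertices in increasing order. Then dim K = 2 and the simplices of K are:

  0-simplices (10): [v_0], [v_1], [v_2], [v_3], [v_4], [v_5], [v_6], [v_7], [v_8], [v_9]
  1-simplices (30): (30 of them)
  2-simplices (20): (20 of them)

giving chain groups C_0 ≅ Z^10, C_1 ≅ Z^30, C_2 ≅ Z^20.

Boundary ∂_1: C_1 → C_0 maps an edge to its endpoints' difference, ∂[p,q] = q − p. For instance
  ∂[v_3,v_7] = [v_7] − [v_3].
The 10×30 boundary matrix has rank 9 and Smith normal form diag(1,1,1,1,1,1,1,1,1).

The boundary map ∂_2: C_2 → C_1 maps a triangle to the signed sum of its edges. For instance
  ∂[v_1,v_6,v_7] = [v_6,v_7] − [v_1,v_7] + [v_1,v_6],
  ∂[v_6,v_7,v_8] = [v_7,v_8] − [v_6,v_8] + [v_6,v_7].
As a 30×20 matrix over Z this has rank 20, with invariant factors (1,1,1,1,1,1,1,1,1,1,1,1,1,1,1,1,1,1,1,2).

Reading off H_k = ker ∂_k / im ∂_{k+1}:

  H_0: rank C_0 − rank ∂_1 = 10 − 9 = 1, and the invariant factors of ∂_1 are all 1, so H_0 = Z.
  H_1: rank ker ∂_1 − rank ∂_2 = (30 − 9) − 20 = 1, and ∂_2 has invariant factor 2 > 1, so H_1 = Z × Z/2.
  H_2: rank ker ∂_2 − rank ∂_3 = (20 − 20) − 0 = 0, and there is no ∂_3, so H_2 = 0.

As a check, the Euler characteristic is 10 − 30 + 20 = 0, which agrees with 1 − 1 + 0 = 0.
(K is a triangulation of the Klein bottle.)

H_0 = Z,  H_1 = Z × Z/2,  H_2 = 0.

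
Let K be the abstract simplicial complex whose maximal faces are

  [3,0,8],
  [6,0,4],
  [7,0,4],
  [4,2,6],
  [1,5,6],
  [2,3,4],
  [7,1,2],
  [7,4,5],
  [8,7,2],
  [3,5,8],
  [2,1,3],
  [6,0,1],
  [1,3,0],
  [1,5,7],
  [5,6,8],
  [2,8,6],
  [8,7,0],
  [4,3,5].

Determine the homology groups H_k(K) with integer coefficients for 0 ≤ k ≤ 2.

Take the total order 0 < 1 < 2 < 3 < 4 < 5 < 6 < 7 < 8 on the vertex set. Then K (dimension 2) consists of the simplices:

  0-simplices (9): [0], [1], [2], [3], [4], [5], [6], [7], [8]
  1-simplices (27): (27 of them)
  2-simplices (18): [0,1,3], [0,1,6], [0,3,8], [0,4,6], [0,4,7], [0,7,8], [1,2,3], [1,2,7], [1,5,6], [1,5,7], [2,3,4], [2,4,6], [2,6,8], [2,7,8], [3,4,5], [3,5,8], [4,5,7], [5,6,8]

so the chain groups are C_0 ≅ Z^9, C_1 ≅ Z^27, C_2 ≅ Z^18.

∂_1: C_1 → C_0 sends each edge [p,q] (with p < q) to q − p.
The resulting 9×27 matrix has rank 8, and its Smith normal form has invariant factors (1,1,1,1,1,1,1,1).

The boundary map ∂_2: C_2 → C_1 sends each 2-simplex [p,q,r] to [q,r] − [p,r] + [p,q]. For instance
  ∂[5,6,8] = [6,8] − [5,8] + [5,6],
  ∂[2,3,4] = [3,4] − [2,4] + [2,3].
The 27×18 boundary matrix has rank 17 and Smith normal form diag(1,1,1,1,1,1,1,1,1,1,1,1,1,1,1,1,1).

Reading off H_k = ker ∂_k / im ∂_{k+1}:

  H_0: rank C_0 − rank ∂_1 = 9 − 8 = 1, and the invariant factors of ∂_1 are all 1, so H_0 = Z.
  H_1: rank ker ∂_1 − rank ∂_2 = (27 − 8) − 17 = 2, and the invariant factors of ∂_2 are all 1, so H_1 = Z^2.
  H_2: rank ker ∂_2 − rank ∂_3 = (18 − 17) − 0 = 1, and there is no ∂_3, so H_2 = Z.

H_0 = Z,  H_1 = Z^2,  H_2 = Z.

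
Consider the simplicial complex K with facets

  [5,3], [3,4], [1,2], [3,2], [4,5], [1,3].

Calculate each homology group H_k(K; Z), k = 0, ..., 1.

Take the total order 1 < 2 < 3 < 4 < 5 on the vertex set. Then K (dimension 1) consists of the simplices:

  0-simplices (5): [1], [2], [3], [4], [5]
  1-simplices (6): [1,2], [1,3], [2,3], [3,4], [3,5], [4,5]

so the chain groups are C_0 ≅ Z^5, C_1 ≅ Z^6.

The boundary map ∂_1: C_1 → C_0 is given by ∂[p,q] = [q] − [p]. For instance
  ∂[4,5] = [5] − [4].
The 5×6 boundary matrix has rank 4 and Smith normal form diag(1,1,1,1).

From H_k ≅ ker(∂_k) / im(∂_{k+1}) we obtain:

  H_0: rank C_0 − rank ∂_1 = 5 − 4 = 1, and the invariant factors of ∂_1 are all 1, so H_0 = Z.
  H_1: rank ker ∂_1 − rank ∂_2 = (6 − 4) − 0 = 2, and there is no ∂_2, so H_1 = Z^2.

H_0 ≅ Z,  H_1 ≅ Z^2.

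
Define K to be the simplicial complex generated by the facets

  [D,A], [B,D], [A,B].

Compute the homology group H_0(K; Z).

H_0 ≅ Z.

We work with the vertex ordering A < B < D. The simplices of K, each written with vertices in increasing order, are:

  0-simplices (3): A, B, D
  1-simplices (3): AB, AD, BD

so the chain groups are C_0 ≅ Z^3, C_1 ≅ Z^3.

The boundary map ∂_1: C_1 → C_0 maps an edge to its endpoints' difference, ∂[p,q] = q − p. For instance
  ∂AB = B − A.
This gives a 3×3 integer matrix of rank 2; reducing to Smith normal form yields diagonal entries (1,1).

Now H_k = ker ∂_k / im ∂_{k+1}, so:

  H_0: rank C_0 − rank ∂_1 = 3 − 2 = 1, and the invariant factors of ∂_1 are all 1, so H_0 = Z.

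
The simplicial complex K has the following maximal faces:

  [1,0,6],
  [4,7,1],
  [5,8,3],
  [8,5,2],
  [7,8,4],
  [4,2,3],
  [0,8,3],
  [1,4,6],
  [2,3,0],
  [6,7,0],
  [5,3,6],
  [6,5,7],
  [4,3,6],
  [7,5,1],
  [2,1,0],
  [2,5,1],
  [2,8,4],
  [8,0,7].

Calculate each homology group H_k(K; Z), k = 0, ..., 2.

Fix the vertex order 0 < 1 < 2 < 3 < 4 < 5 < 6 < 7 < 8 and write every simplex with vertices in increasing order. Then dim K = 2 and the simplices of K are:

  0-simplices (9): [0], [1], [2], [3], [4], [5], [6], [7], [8]
  1-simplices (27): (27 of them)
  2-simplices (18): [0,1,2], [0,1,6], [0,2,3], [0,3,8], [0,6,7], [0,7,8], [1,2,5], [1,4,6], [1,4,7], [1,5,7], [2,3,4], [2,4,8], [2,5,8], [3,4,6], [3,5,6], [3,5,8], [4,7,8], [5,6,7]

Hence C_0 ≅ Z^9, C_1 ≅ Z^27, C_2 ≅ Z^18.

∂_1: C_1 → C_0 sends each edge [p,q] (with p < q) to q − p. For instance
  ∂[1,7] = [7] − [1].
The 9×27 boundary matrix has rank 8 and Smith normal form diag(1,1,1,1,1,1,1,1).

∂_2: C_2 → C_1 sends each 2-simplex [p,q,r] to [q,r] − [p,r] + [p,q]. For instance
  ∂[5,6,7] = [6,7] − [5,7] + [5,6],
  ∂[1,2,5] = [2,5] − [1,5] + [1,2].
As a 27×18 matrix over Z this has rank 18, with invariant factors (1,1,1,1,1,1,1,1,1,1,1,1,1,1,1,1,1,2).

Computing H_k = (kernel of ∂_k) / (image of ∂_{k+1}):

  H_0: rank C_0 − rank ∂_1 = 9 − 8 = 1, and the invariant factors of ∂_1 are all 1, so H_0 = Z.
  H_1: rank ker ∂_1 − rank ∂_2 = (27 − 8) − 18 = 1, and ∂_2 has invariant factor 2 > 1, so H_1 = Z ⊕ Z/2.
  H_2: rank ker ∂_2 − rank ∂_3 = (18 − 18) − 0 = 0, and there is no ∂_3, so H_2 = 0.

H_0 ≅ Z,  H_1 ≅ Z ⊕ Z/2,  H_2 = 0.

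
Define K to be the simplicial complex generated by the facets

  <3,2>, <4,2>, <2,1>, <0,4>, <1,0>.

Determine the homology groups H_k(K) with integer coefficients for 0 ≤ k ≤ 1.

K has 5 vertices, 5 edges.
rank ∂_0 = 0, rank ∂_1 = 4 ⇒ b_0 = 5 − 0 − 4 = 1; all invariant factors of ∂_1 are 1 so no torsion. So H_0 = Z.
rank ∂_1 = 4, rank ∂_2 = 0 ⇒ b_1 = 5 − 4 − 0 = 1. So H_1 = Z.

H_0 = Z,  H_1 = Z.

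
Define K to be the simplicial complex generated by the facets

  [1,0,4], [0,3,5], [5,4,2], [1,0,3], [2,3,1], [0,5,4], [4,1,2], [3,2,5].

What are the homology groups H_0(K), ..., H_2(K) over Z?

H_0 ≅ Z,  H_1 = 0,  H_2 ≅ Z.

Take the total order 0 < 1 < 2 < 3 < 4 < 5 on the vertex set. Then K (dimension 2) consists of the simplices:

  0-simplices (6): [0], [1], [2], [3], [4], [5]
  1-simplices (12): [0,1], [0,3], [0,4], [0,5], [1,2], [1,3], [1,4], [2,3], [2,4], [2,5], [3,5], [4,5]
  2-simplices (8): [0,1,3], [0,1,4], [0,3,5], [0,4,5], [1,2,3], [1,2,4], [2,3,5], [2,4,5]

giving chain groups C_0 ≅ Z^6, C_1 ≅ Z^12, C_2 ≅ Z^8.

The boundary map ∂_1: C_1 → C_0 sends each edge [p,q] (with p < q) to q − p.
The 6×12 boundary matrix has rank 5 and Smith normal form diag(1,1,1,1,1).

Boundary ∂_2: C_2 → C_1 maps a triangle to the signed sum of its edges. For instance
  ∂[2,4,5] = [4,5] − [2,5] + [2,4],
  ∂[1,2,3] = [2,3] − [1,3] + [1,2].
This gives a 12×8 integer matrix of rank 7; reducing to Smith normal form yields diagonal entries (1,1,1,1,1,1,1).

Now H_k = ker ∂_k / im ∂_{k+1}, so:

  H_0: rank C_0 − rank ∂_1 = 6 − 5 = 1, and the invariant factors of ∂_1 are all 1, so H_0 = Z.
  H_1: rank ker ∂_1 − rank ∂_2 = (12 − 5) − 7 = 0, and the invariant factors of ∂_2 are all 1, so H_1 = 0.
  H_2: rank ker ∂_2 − rank ∂_3 = (8 − 7) − 0 = 1, and there is no ∂_3, so H_2 = Z.

As a check, the Euler characteristic is 6 − 12 + 8 = 2, which agrees with 1 − 0 + 1 = 2.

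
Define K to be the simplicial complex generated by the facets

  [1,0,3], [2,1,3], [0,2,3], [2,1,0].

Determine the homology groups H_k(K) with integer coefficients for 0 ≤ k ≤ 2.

H_0 ≅ Z,  H_1 = 0,  H_2 ≅ Z.

K has 4 vertices, 6 edges, 4 triangles.
rank ∂_0 = 0, rank ∂_1 = 3 ⇒ b_0 = 4 − 0 − 3 = 1; all invariant factors of ∂_1 are 1 so no torsion. So H_0 = Z.
rank ∂_1 = 3, rank ∂_2 = 3 ⇒ b_1 = 6 − 3 − 3 = 0; all invariant factors of ∂_2 are 1 so no torsion. So H_1 = 0.
rank ∂_2 = 3, rank ∂_3 = 0 ⇒ b_2 = 4 − 3 − 0 = 1. So H_2 = Z.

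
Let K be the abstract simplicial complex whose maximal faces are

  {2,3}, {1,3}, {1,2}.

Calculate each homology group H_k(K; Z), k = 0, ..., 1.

H_0 ≅ Z,  H_1 ≅ Z.

Fix the vertex order 1 < 2 < 3 and write every simplex with vertices in increasing order. Then dim K = 1 and the simplices of K are:

  0-simplices (3): [1], [2], [3]
  1-simplices (3): [1,2], [1,3], [2,3]

giving chain groups C_0 ≅ Z^3, C_1 ≅ Z^3.

Boundary ∂_1: C_1 → C_0 is given by ∂[p,q] = [q] − [p]. For instance
  ∂[1,3] = [3] − [1].
The 3×3 boundary matrix has rank 2 and Smith normal form diag(1,1).

Computing H_k = (kernel of ∂_k) / (image of ∂_{k+1}):

  H_0: rank C_0 − rank ∂_1 = 3 − 2 = 1, and the invariant factors of ∂_1 are all 1, so H_0 ≅ Z.
  H_1: rank ker ∂_1 − rank ∂_2 = (3 − 2) − 0 = 1, and there is no ∂_2, so H_1 ≅ Z.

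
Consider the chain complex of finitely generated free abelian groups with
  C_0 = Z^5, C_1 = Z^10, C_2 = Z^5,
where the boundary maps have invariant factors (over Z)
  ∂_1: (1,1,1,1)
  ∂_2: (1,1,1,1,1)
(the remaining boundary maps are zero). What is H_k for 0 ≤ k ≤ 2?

H_0 = Z,  H_1 = Z,  H_2 = 0.

H_0: b_0 = 5 − 0 − 4 = 1; torsion from ∂_1 factors > 1: none. So H_0 = Z.
H_1: b_1 = 10 − 4 − 5 = 1; torsion from ∂_2 factors > 1: none. So H_1 = Z.
H_2: b_2 = 5 − 5 − 0 = 0; torsion from ∂_3 factors > 1: none. So H_2 = 0.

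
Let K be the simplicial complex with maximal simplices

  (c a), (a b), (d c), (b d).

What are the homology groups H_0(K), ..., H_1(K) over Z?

We work with the vertex ordering a < b < c < d. The simplices of K, each written with vertices in increasing order, are:

  0-simplices (4): a, b, c, d
  1-simplices (4): ab, ac, bd, cd

so the chain groups are C_0 ≅ Z^4, C_1 ≅ Z^4.

Boundary ∂_1: C_1 → C_0 sends each edge [p,q] (with p < q) to q − p.
The 4×4 boundary matrix has rank 3 and Smith normal form diag(1,1,1).

Now H_k = ker ∂_k / im ∂_{k+1}, so:

  H_0: rank C_0 − rank ∂_1 = 4 − 3 = 1, and the invariant factors of ∂_1 are all 1, so H_0 = Z.
  H_1: rank ker ∂_1 − rank ∂_2 = (4 − 3) − 0 = 1, and there is no ∂_2, so H_1 = Z.

As a check, the Euler characteristic is 4 − 4 = 0, which agrees with 1 − 1 = 0.
(K is a triangulation of the circle S^1.)

H_0 = Z,  H_1 = Z.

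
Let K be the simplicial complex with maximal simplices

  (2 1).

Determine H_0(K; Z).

H_0 = Z.

Fix the vertex order 1 < 2 and write every simplex with vertices in increasing order. Then dim K = 1 and the simplices of K are:

  0-simplices (2): [1], [2]
  1-simplices (1): [1,2]

Hence C_0 ≅ Z^2, C_1 ≅ Z^1.

Boundary ∂_1: C_1 → C_0 sends each edge [p,q] (with p < q) to q − p.
The resulting 2×1 matrix has rank 1, and its Smith normal form has invariant factors (1).

Reading off H_k = ker ∂_k / im ∂_{k+1}:

  H_0: rank C_0 − rank ∂_1 = 2 − 1 = 1, and the invariant factors of ∂_1 are all 1, so H_0 = Z.

(K is a triangulation of the 1-simplex.)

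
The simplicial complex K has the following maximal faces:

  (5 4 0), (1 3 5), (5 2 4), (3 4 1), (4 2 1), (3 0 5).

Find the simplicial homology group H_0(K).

H_0 ≅ Z.

Order the vertices as 0 < 1 < 2 < 3 < 4 < 5. Listing each simplex with vertices in this order, K has dimension 2 with simplices:

  0-simplices (6): [0], [1], [2], [3], [4], [5]
  1-simplices (12): [0,3], [0,4], [0,5], [1,2], [1,3], [1,4], [1,5], [2,4], [2,5], [3,4], [3,5], [4,5]
  2-simplices (6): [0,3,5], [0,4,5], [1,2,4], [1,3,4], [1,3,5], [2,4,5]

Hence C_0 ≅ Z^6, C_1 ≅ Z^12, C_2 ≅ Z^6.

The boundary map ∂_1: C_1 → C_0 is given by ∂[p,q] = [q] − [p]. For instance
  ∂[4,5] = [5] − [4].
The resulting 6×12 matrix has rank 5, and its Smith normal form has invariant factors (1,1,1,1,1).

The boundary map ∂_2: C_2 → C_1 maps a triangle to the signed sum of its edges. For instance
  ∂[0,4,5] = [4,5] − [0,5] + [0,4],
  ∂[1,3,4] = [3,4] − [1,4] + [1,3].
The resulting 12×6 matrix has rank 6, and its Smith normal form has invariant factors (1,1,1,1,1,1).

Computing H_k = (kernel of ∂_k) / (image of ∂_{k+1}):

  H_0: rank C_0 − rank ∂_1 = 6 − 5 = 1, and the invariant factors of ∂_1 are all 1, so H_0 ≅ Z.

(K is a triangulation of the cylinder S^1 x I.)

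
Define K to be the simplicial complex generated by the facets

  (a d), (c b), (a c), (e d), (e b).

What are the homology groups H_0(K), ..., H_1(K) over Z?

H_0 = Z,  H_1 = Z.

We work with the vertex ordering a < b < c < d < e. The simplices of K, each written with vertices in increasing order, are:

  0-simplices (5): a, b, c, d, e
  1-simplices (5): ac, ad, bc, be, de

so the chain groups are C_0 ≅ Z^5, C_1 ≅ Z^5.

Boundary ∂_1: C_1 → C_0 is given by ∂[p,q] = [q] − [p].
As a 5×5 matrix over Z this has rank 4, with invariant factors (1,1,1,1).

Reading off H_k = ker ∂_k / im ∂_{k+1}:

  H_0: rank C_0 − rank ∂_1 = 5 − 4 = 1, and the invariant factors of ∂_1 are all 1, so H_0 = Z.
  H_1: rank ker ∂_1 − rank ∂_2 = (5 − 4) − 0 = 1, and there is no ∂_2, so H_1 = Z.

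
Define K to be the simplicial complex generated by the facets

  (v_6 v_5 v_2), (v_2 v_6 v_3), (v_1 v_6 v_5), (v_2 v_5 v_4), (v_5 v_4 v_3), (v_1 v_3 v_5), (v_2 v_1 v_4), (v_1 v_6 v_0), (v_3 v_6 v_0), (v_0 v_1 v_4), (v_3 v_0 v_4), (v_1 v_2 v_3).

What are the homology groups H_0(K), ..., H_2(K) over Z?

Order the vertices as v_0 < v_1 < v_2 < v_3 < v_4 < v_5 < v_6. Listing each simplex with vertices in this order, K has dimension 2 with simplices:

  0-simplices (7): [v_0], [v_1], [v_2], [v_3], [v_4], [v_5], [v_6]
  1-simplices (18): (18 of them)
  2-simplices (12): (12 of them)

giving chain groups C_0 ≅ Z^7, C_1 ≅ Z^18, C_2 ≅ Z^12.

Boundary ∂_1: C_1 → C_0 is given by ∂[p,q] = [q] − [p]. For instance
  ∂[v_3,v_4] = [v_4] − [v_3].
The 7×18 boundary matrix has rank 6 and Smith normal form diag(1,1,1,1,1,1).

∂_2: C_2 → C_1 sends each 2-simplex [p,q,r] to [q,r] − [p,r] + [p,q]. For instance
  ∂[v_0,v_3,v_6] = [v_3,v_6] − [v_0,v_6] + [v_0,v_3],
  ∂[v_3,v_4,v_5] = [v_4,v_5] − [v_3,v_5] + [v_3,v_4].
The 18×12 boundary matrix has rank 12 and Smith normal form diag(1,1,1,1,1,1,1,1,1,1,1,2).

Reading off H_k = ker ∂_k / im ∂_{k+1}:

  H_0: rank C_0 − rank ∂_1 = 7 − 6 = 1, and the invariant factors of ∂_1 are all 1, so H_0 ≅ Z.
  H_1: rank ker ∂_1 − rank ∂_2 = (18 − 6) − 12 = 0, and ∂_2 has invariant factor 2 > 1, so H_1 ≅ Z/2Z.
  H_2: rank ker ∂_2 − rank ∂_3 = (12 − 12) − 0 = 0, and there is no ∂_3, so H_2 ≅ 0.

H_0 ≅ Z,  H_1 ≅ Z/2Z,  H_2 = 0.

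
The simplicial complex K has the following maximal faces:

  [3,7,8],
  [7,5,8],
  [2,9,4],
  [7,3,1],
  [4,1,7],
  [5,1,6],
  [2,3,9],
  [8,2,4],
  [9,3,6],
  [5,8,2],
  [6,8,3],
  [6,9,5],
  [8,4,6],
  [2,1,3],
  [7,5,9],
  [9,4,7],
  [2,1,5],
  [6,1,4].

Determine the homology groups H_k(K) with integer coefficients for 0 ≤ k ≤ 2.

Take the total order 1 < 2 < 3 < 4 < 5 < 6 < 7 < 8 < 9 on the vertex set. Then K (dimension 2) consists of the simplices:

  0-simplices (9): [1], [2], [3], [4], [5], [6], [7], [8], [9]
  1-simplices (27): (27 of them)
  2-simplices (18): [1,2,3], [1,2,5], [1,3,7], [1,4,6], [1,4,7], [1,5,6], [2,3,9], [2,4,8], [2,4,9], [2,5,8], [3,6,8], [3,6,9], [3,7,8], [4,6,8], [4,7,9], [5,6,9], [5,7,8], [5,7,9]

so the chain groups are C_0 ≅ Z^9, C_1 ≅ Z^27, C_2 ≅ Z^18.

∂_1: C_1 → C_0 is given by ∂[p,q] = [q] − [p].
As a 9×27 matrix over Z this has rank 8, with invariant factors (1,1,1,1,1,1,1,1).

Boundary ∂_2: C_2 → C_1 maps a triangle to the signed sum of its edges. For instance
  ∂[2,5,8] = [5,8] − [2,8] + [2,5],
  ∂[1,4,7] = [4,7] − [1,7] + [1,4].
The 27×18 boundary matrix has rank 17 and Smith normal form diag(1,1,1,1,1,1,1,1,1,1,1,1,1,1,1,1,1).

Now H_k = ker ∂_k / im ∂_{k+1}, so:

  H_0: rank C_0 − rank ∂_1 = 9 − 8 = 1, and the invariant factors of ∂_1 are all 1, so H_0 = Z.
  H_1: rank ker ∂_1 − rank ∂_2 = (27 − 8) − 17 = 2, and the invariant factors of ∂_2 are all 1, so H_1 = Z^2.
  H_2: rank ker ∂_2 − rank ∂_3 = (18 − 17) − 0 = 1, and there is no ∂_3, so H_2 = Z.

(K is a triangulation of the torus T^2.)

H_0 ≅ Z,  H_1 ≅ Z^2,  H_2 ≅ Z.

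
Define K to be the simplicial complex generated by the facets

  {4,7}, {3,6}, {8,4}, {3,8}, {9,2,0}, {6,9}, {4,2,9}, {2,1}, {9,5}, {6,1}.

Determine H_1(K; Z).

H_1 = Z^2.

Fix the vertex order 0 < 1 < 2 < 3 < 4 < 5 < 6 < 7 < 8 < 9 and write every simplex with vertices in increasing order. Then dim K = 2 and the simplices of K are:

  0-simplices (10): [0], [1], [2], [3], [4], [5], [6], [7], [8], [9]
  1-simplices (13): [0,2], [0,9], [1,2], [1,6], [2,4], [2,9], [3,6], [3,8], [4,7], [4,8], [4,9], [5,9], [6,9]
  2-simplices (2): [0,2,9], [2,4,9]

Hence C_0 ≅ Z^10, C_1 ≅ Z^13, C_2 ≅ Z^2.

Boundary ∂_1: C_1 → C_0 maps an edge to its endpoints' difference, ∂[p,q] = q − p. For instance
  ∂[5,9] = [9] − [5].
The 10×13 boundary matrix has rank 9 and Smith normal form diag(1,1,1,1,1,1,1,1,1).

The boundary map ∂_2: C_2 → C_1 acts by ∂[p,q,r] = [q,r] − [p,r] + [p,q]. For instance
  ∂[0,2,9] = [2,9] − [0,9] + [0,2],
  ∂[2,4,9] = [4,9] − [2,9] + [2,4].
As a 13×2 matrix over Z this has rank 2, with invariant factors (1,1).

Computing H_k = (kernel of ∂_k) / (image of ∂_{k+1}):

  H_1: rank ker ∂_1 − rank ∂_2 = (13 − 9) − 2 = 2, and the invariant factors of ∂_2 are all 1, so H_1 = Z^2.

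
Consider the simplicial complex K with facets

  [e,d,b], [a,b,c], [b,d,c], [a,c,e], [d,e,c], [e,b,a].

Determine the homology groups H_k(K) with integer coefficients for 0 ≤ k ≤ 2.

H_0 ≅ Z,  H_1 = 0,  H_2 ≅ Z.

Order the vertices as a < b < c < d < e. Listing each simplex with vertices in this order, K has dimension 2 with simplices:

  0-simplices (5): a, b, c, d, e
  1-simplices (9): ab, ac, ae, bc, bd, be, cd, ce, de
  2-simplices (6): abc, abe, ace, bcd, bde, cde

so the chain groups are C_0 ≅ Z^5, C_1 ≅ Z^9, C_2 ≅ Z^6.

Boundary ∂_1: C_1 → C_0 maps an edge to its endpoints' difference, ∂[p,q] = q − p. For instance
  ∂be = e − b.
The resulting 5×9 matrix has rank 4, and its Smith normal form has invariant factors (1,1,1,1).

Boundary ∂_2: C_2 → C_1 sends each 2-simplex [p,q,r] to [q,r] − [p,r] + [p,q]. For instance
  ∂ace = ce − ae + ac,
  ∂abe = be − ae + ab.
The resulting 9×6 matrix has rank 5, and its Smith normal form has invariant factors (1,1,1,1,1).

Computing H_k = (kernel of ∂_k) / (image of ∂_{k+1}):

  H_0: rank C_0 − rank ∂_1 = 5 − 4 = 1, and the invariant factors of ∂_1 are all 1, so H_0 ≅ Z.
  H_1: rank ker ∂_1 − rank ∂_2 = (9 − 4) − 5 = 0, and the invariant factors of ∂_2 are all 1, so H_1 ≅ 0.
  H_2: rank ker ∂_2 − rank ∂_3 = (6 − 5) − 0 = 1, and there is no ∂_3, so H_2 ≅ Z.

As a check, the Euler characteristic is 5 − 9 + 6 = 2, which agrees with 1 − 0 + 1 = 2.
(K is a triangulation of the 2-sphere S^2.)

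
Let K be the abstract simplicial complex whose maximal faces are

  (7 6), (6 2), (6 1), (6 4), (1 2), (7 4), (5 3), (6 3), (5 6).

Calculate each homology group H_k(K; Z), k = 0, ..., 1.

Order the vertices as 1 < 2 < 3 < 4 < 5 < 6 < 7. Listing each simplex with vertices in this order, K has dimension 1 with simplices:

  0-simplices (7): [1], [2], [3], [4], [5], [6], [7]
  1-simplices (9): [1,2], [1,6], [2,6], [3,5], [3,6], [4,6], [4,7], [5,6], [6,7]

giving chain groups C_0 ≅ Z^7, C_1 ≅ Z^9.

∂_1: C_1 → C_0 sends each edge [p,q] (with p < q) to q − p. For instance
  ∂[6,7] = [7] − [6].
The 7×9 boundary matrix has rank 6 and Smith normal form diag(1,1,1,1,1,1).

From H_k ≅ ker(∂_k) / im(∂_{k+1}) we obtain:

  H_0: rank C_0 − rank ∂_1 = 7 − 6 = 1, and the invariant factors of ∂_1 are all 1, so H_0 ≅ Z.
  H_1: rank ker ∂_1 − rank ∂_2 = (9 − 6) − 0 = 3, and there is no ∂_2, so H_1 ≅ Z^3.

As a check, the Euler characteristic is 7 − 9 = -2, which agrees with 1 − 3 = -2.
(K is a triangulation of a wedge of 3 circles.)

H_0 = Z,  H_1 = Z^3.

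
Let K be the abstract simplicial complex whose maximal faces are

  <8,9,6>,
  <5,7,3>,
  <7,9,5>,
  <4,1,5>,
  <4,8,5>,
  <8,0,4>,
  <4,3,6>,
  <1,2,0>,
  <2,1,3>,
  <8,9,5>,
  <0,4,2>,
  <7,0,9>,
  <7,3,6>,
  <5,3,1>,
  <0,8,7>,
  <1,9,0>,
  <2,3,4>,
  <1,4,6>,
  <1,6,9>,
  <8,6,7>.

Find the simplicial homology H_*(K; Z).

We work with the vertex ordering 0 < 1 < 2 < 3 < 4 < 5 < 6 < 7 < 8 < 9. The simplices of K, each written with vertices in increasing order, are:

  0-simplices (10): [0], [1], [2], [3], [4], [5], [6], [7], [8], [9]
  1-simplices (30): (30 of them)
  2-simplices (20): (20 of them)

giving chain groups C_0 ≅ Z^10, C_1 ≅ Z^30, C_2 ≅ Z^20.

The boundary map ∂_1: C_1 → C_0 maps an edge to its endpoints' difference, ∂[p,q] = q − p.
As a 10×30 matrix over Z this has rank 9, with invariant factors (1,1,1,1,1,1,1,1,1).

∂_2: C_2 → C_1 sends each 2-simplex [p,q,r] to [q,r] − [p,r] + [p,q]. For instance
  ∂[5,7,9] = [7,9] − [5,9] + [5,7],
  ∂[0,2,4] = [2,4] − [0,4] + [0,2].
As a 30×20 matrix over Z this has rank 20, with invariant factors (1,1,1,1,1,1,1,1,1,1,1,1,1,1,1,1,1,1,1,2).

From H_k ≅ ker(∂_k) / im(∂_{k+1}) we obtain:

  H_0: rank C_0 − rank ∂_1 = 10 − 9 = 1, and the invariant factors of ∂_1 are all 1, so H_0 = Z.
  H_1: rank ker ∂_1 − rank ∂_2 = (30 − 9) − 20 = 1, and ∂_2 has invariant factor 2 > 1, so H_1 = Z × Z/2.
  H_2: rank ker ∂_2 − rank ∂_3 = (20 − 20) − 0 = 0, and there is no ∂_3, so H_2 = 0.

H_0 ≅ Z,  H_1 ≅ Z × Z/2,  H_2 = 0.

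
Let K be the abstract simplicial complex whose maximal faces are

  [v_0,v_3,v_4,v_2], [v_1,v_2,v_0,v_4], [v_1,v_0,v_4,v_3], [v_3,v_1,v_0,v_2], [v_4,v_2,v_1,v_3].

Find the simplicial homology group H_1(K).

H_1 ≅ 0.

K has 5 vertices, 10 edges, 10 triangles, 5 3-simplices.
rank ∂_1 = 4, rank ∂_2 = 6 ⇒ b_1 = 10 − 4 − 6 = 0; all invariant factors of ∂_2 are 1 so no torsion. So H_1 = 0.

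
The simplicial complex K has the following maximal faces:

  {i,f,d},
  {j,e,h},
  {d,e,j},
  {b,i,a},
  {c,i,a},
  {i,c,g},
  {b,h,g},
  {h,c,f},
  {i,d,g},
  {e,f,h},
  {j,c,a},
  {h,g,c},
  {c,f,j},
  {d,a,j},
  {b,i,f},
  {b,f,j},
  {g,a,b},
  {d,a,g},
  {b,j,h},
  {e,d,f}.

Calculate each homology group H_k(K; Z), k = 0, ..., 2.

Take the total order a < b < c < d < e < f < g < h < i < j on the vertex set. Then K (dimension 2) consists of the simplices:

  0-simplices (10): a, b, c, d, e, f, g, h, i, j
  1-simplices (30): ab, ac, ad, ag, ai, aj, bf, bg, bh, bi, bj, cf, cg, ch, ci, cj, de, df, dg, di, dj, ef, eh, ej, fh, fi, fj, gh, gi, hj
  2-simplices (20): abg, abi, aci, acj, adg, adj, bfi, bfj, bgh, bhj, cfh, cfj, cgh, cgi, def, dej, dfi, dgi, efh, ehj

Hence C_0 ≅ Z^10, C_1 ≅ Z^30, C_2 ≅ Z^20.

∂_1: C_1 → C_0 maps an edge to its endpoints' difference, ∂[p,q] = q − p. For instance
  ∂di = i − d.
The resulting 10×30 matrix has rank 9, and its Smith normal form has invariant factors (1,1,1,1,1,1,1,1,1).

∂_2: C_2 → C_1 acts by ∂[p,q,r] = [q,r] − [p,r] + [p,q]. For instance
  ∂bhj = hj − bj + bh,
  ∂aci = ci − ai + ac.
The resulting 30×20 matrix has rank 20, and its Smith normal form has invariant factors (1,1,1,1,1,1,1,1,1,1,1,1,1,1,1,1,1,1,1,2).

From H_k ≅ ker(∂_k) / im(∂_{k+1}) we obtain:

  H_0: rank C_0 − rank ∂_1 = 10 − 9 = 1, and the invariant factors of ∂_1 are all 1, so H_0 = Z.
  H_1: rank ker ∂_1 − rank ∂_2 = (30 − 9) − 20 = 1, and ∂_2 has invariant factor 2 > 1, so H_1 = Z × Z/2.
  H_2: rank ker ∂_2 − rank ∂_3 = (20 − 20) − 0 = 0, and there is no ∂_3, so H_2 = 0.

H_0 ≅ Z,  H_1 ≅ Z × Z/2,  H_2 = 0.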